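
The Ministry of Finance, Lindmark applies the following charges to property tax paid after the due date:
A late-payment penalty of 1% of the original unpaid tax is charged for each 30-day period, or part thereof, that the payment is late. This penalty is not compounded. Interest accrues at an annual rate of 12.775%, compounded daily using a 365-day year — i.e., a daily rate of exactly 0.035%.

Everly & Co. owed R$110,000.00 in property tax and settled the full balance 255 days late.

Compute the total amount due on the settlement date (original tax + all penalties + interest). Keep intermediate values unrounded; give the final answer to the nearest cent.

R$130,167.06

Penalty periods: ⌈255/30⌉ = 9; penalty = 9 × 1% × R$110,000.00 = R$9,900.00
Interest: R$110,000.00 × ((1 + 0.00035)^255 − 1) = R$110,000.00 × 0.09333689… = R$10,267.0577…
Total = R$110,000.00 + R$9,900.0000 + R$10,267.0577… = R$130,167.06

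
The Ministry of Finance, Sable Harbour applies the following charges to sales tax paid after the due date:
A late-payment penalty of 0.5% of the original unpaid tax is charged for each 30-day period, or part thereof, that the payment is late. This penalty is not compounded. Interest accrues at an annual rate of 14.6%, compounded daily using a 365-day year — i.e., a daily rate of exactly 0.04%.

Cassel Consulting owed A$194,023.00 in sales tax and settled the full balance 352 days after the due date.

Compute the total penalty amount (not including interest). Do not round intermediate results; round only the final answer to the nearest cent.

Penalty periods: ⌈352/30⌉ = 12; penalty = 12 × 0.5% × A$194,023.00 = A$11,641.38

A$11,641.38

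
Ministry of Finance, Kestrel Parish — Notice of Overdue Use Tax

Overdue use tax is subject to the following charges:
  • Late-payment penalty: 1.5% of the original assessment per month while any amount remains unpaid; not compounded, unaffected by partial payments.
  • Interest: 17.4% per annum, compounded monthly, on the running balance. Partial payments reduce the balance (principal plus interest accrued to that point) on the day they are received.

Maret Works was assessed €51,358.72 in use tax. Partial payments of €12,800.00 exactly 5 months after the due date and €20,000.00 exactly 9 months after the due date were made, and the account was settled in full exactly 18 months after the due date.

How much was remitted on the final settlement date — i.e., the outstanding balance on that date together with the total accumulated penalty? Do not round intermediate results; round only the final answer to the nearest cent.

Monthly rate = 17.4% ÷ 12 = 1.45%
Balance at month 5: €51,358.7200 × (1 + 0.0145)^5 = €55,191.7860…
After €12,800.00 payment: €55,191.7860… − €12,800.00 = €42,391.7860…
Balance at month 9: €42,391.7860… × (1 + 0.0145)^4 = €44,904.5057…
After €20,000.00 payment: €44,904.5057… − €20,000.00 = €24,904.5057…
Balance at month 18: €24,904.5057… × (1 + 0.0145)^9 = €28,349.5643…
Penalty: 18 × 1.5% × €51,358.72 = €13,866.85…
Final settlement = outstanding balance + penalty = €28,349.5643… + €13,866.85… = €42,216.42

€42,216.42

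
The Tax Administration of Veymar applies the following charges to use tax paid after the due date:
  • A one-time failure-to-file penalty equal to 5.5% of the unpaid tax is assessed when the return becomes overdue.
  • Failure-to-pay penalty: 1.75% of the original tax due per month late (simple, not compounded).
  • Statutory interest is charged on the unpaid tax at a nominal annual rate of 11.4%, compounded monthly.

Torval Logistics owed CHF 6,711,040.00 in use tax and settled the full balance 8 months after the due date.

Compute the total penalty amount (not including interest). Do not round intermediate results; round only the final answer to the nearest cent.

CHF 1,308,652.80

Failure-to-file penalty: 5.5% × CHF 6,711,040.00 = CHF 369,107.20
Failure-to-pay penalty: 8 × 1.75% × CHF 6,711,040.00 = CHF 939,545.60
Total penalty = CHF 369,107.20 + CHF 939,545.60 = CHF 1,308,652.80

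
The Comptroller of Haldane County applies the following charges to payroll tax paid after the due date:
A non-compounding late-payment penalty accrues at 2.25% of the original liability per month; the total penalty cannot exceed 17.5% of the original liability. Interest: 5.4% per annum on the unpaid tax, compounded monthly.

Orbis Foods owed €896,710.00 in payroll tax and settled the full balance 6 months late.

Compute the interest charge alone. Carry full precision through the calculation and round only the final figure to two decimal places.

€24,485.19

Interest (5.4%/yr ÷ 12 = 0.45%/month): €896,710.00 × ((1 + 0.0045)^6 − 1) = €24,485.1854…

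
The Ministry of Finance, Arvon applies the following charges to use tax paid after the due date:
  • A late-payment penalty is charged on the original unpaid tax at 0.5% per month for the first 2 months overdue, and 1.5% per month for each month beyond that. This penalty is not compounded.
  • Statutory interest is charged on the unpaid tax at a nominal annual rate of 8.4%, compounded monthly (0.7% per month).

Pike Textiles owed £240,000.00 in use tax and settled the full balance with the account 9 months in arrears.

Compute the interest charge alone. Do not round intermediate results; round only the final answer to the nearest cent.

Interest: £240,000.00 × ((1 + 0.007)^9 − 1) = £240,000.00 × 0.0647931… = £15,550.3480…

£15,550.35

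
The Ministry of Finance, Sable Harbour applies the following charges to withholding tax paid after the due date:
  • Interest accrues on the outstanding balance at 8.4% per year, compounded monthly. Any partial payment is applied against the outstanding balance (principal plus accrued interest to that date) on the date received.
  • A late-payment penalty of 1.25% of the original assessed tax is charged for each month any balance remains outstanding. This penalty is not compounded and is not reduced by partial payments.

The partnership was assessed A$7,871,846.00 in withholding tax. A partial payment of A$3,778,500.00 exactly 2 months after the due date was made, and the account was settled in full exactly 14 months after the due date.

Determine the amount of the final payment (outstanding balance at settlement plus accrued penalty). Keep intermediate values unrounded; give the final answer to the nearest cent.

Monthly rate = 8.4% ÷ 12 = 0.7%
Balance at month 2: A$7,871,846.0000 × (1 + 0.007)^2 = A$7,982,437.5645…
After A$3,778,500.00 payment: A$7,982,437.5645… − A$3,778,500.00 = A$4,203,937.5645…
Balance at month 14: A$4,203,937.5645… × (1 + 0.007)^12 = A$4,570,986.1359…
Penalty: 14 × 1.25% × A$7,871,846.00 = A$1,377,573.05
Final settlement = outstanding balance + penalty = A$4,570,986.1359… + A$1,377,573.05 = A$5,948,559.19

A$5,948,559.19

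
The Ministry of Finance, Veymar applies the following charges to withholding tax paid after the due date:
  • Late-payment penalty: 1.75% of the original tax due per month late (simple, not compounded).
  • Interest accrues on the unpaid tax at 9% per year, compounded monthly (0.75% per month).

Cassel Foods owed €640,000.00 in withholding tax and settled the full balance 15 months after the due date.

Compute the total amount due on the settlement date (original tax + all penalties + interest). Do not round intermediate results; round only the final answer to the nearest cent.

€883,905.66

Late-payment penalty = 1.75% × €640,000.00 × 15 mo = €168,000.00
Interest: €640,000.00 × ((1 + 0.0075)^15 − 1) = €640,000.00 × 0.1186026… = €75,905.6603…
Total = €640,000.00 + €168,000.0000 + €75,905.6603… = €883,905.66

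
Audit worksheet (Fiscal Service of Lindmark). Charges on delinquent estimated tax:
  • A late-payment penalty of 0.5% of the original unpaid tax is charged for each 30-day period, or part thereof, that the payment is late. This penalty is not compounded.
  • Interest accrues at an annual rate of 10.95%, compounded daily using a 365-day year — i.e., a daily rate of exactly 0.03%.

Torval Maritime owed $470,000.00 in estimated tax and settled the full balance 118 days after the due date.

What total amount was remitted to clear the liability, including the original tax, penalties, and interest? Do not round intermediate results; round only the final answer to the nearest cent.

Penalty periods: ⌈118/30⌉ = 4; penalty = 4 × 0.5% × $470,000.00 = $9,400.00
Interest: $470,000.00 × ((1 + 0.0003)^118 − 1) = $470,000.00 × 0.03602854… = $16,933.4135…
Total = $470,000.00 + $9,400.0000 + $16,933.4135… = $496,333.41

$496,333.41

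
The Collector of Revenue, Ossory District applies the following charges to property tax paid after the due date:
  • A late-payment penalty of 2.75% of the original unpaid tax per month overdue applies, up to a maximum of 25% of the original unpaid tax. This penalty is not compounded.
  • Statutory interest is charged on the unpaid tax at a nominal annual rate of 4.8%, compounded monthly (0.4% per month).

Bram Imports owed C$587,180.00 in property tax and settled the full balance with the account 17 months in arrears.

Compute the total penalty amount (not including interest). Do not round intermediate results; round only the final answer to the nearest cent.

C$146,795.00

Penalty (uncapped): 17 × 2.75% × C$587,180.00 = C$274,506.65; cap = 25% × C$587,180.00 = C$146,795.00 → penalty = C$146,795.00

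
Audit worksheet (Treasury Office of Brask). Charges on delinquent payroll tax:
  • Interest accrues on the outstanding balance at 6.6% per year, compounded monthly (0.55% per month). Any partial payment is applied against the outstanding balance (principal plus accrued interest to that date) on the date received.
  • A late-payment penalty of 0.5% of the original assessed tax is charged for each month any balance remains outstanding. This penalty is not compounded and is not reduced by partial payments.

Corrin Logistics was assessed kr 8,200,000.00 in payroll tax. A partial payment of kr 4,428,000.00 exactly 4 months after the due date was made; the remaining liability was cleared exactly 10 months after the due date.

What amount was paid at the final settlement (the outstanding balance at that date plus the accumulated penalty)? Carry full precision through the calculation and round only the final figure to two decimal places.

Balance at month 4: kr 8,200,000.0000 × (1 + 0.0055)^4 = kr 8,381,893.7646…
After kr 4,428,000.00 payment: kr 8,381,893.7646… − kr 4,428,000.00 = kr 3,953,893.7646…
Balance at month 10: kr 3,953,893.7646… × (1 + 0.0055)^6 = kr 4,086,179.5491…
Penalty: 10 × 0.5% × kr 8,200,000.00 = kr 410,000.00
Final settlement = outstanding balance + penalty = kr 4,086,179.5491… + kr 410,000.00 = kr 4,496,179.55

kr 4,496,179.55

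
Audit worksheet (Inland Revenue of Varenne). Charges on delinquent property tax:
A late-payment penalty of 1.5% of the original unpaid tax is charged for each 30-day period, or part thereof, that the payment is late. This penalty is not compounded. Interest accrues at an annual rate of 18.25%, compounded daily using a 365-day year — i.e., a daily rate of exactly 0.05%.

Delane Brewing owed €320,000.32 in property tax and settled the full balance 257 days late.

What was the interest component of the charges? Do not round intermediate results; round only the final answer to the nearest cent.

Interest: €320,000.32 × ((1 + 0.0005)^257 − 1) = €320,000.32 × 0.13708490… = €43,867.2132…

€43,867.21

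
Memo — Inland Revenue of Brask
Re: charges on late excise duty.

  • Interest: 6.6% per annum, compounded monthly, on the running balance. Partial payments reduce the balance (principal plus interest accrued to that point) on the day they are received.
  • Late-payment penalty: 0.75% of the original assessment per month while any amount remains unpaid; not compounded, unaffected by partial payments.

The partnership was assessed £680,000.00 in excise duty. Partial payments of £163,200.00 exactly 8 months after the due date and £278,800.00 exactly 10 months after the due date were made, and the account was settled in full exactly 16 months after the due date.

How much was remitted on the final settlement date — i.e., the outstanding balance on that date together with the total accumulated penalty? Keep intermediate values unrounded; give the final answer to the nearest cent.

Monthly rate = 6.6% ÷ 12 = 0.55%
Balance at month 8: £680,000.0000 × (1 + 0.0055)^8 = £710,502.3393…
After £163,200.00 payment: £710,502.3393… − £163,200.00 = £547,302.3393…
Balance at month 10: £547,302.3393… × (1 + 0.0055)^2 = £553,339.2209…
After £278,800.00 payment: £553,339.2209… − £278,800.00 = £274,539.2209…
Balance at month 16: £274,539.2209… × (1 + 0.0055)^6 = £283,724.5047…
Penalty: 16 × 0.75% × £680,000.00 = £81,600.00
Final settlement = outstanding balance + penalty = £283,724.5047… + £81,600.00 = £365,324.50

£365,324.50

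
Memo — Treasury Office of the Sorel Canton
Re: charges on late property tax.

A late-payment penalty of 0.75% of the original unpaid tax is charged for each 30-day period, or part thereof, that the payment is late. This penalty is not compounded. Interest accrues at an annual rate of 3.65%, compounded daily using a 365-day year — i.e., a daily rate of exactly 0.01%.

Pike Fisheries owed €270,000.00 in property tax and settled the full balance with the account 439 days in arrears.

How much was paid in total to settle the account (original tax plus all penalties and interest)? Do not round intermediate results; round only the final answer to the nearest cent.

€312,491.40

Penalty periods: ⌈439/30⌉ = 15; penalty = 15 × 0.75% × €270,000.00 = €30,375.00
Interest: €270,000.00 × ((1 + 0.0001)^439 − 1) = €270,000.00 × 0.04487557… = €12,116.4035…
Total = €270,000.00 + €30,375.0000 + €12,116.4035… = €312,491.40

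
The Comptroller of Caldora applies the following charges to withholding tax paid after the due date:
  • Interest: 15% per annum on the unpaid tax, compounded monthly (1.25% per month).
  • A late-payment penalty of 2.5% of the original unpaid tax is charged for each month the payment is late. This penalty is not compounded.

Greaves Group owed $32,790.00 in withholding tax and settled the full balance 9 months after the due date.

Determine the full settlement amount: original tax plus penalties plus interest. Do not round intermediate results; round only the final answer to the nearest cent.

$44,046.55

Late-payment penalty: 9 × 2.5% × $32,790.00 = $7,377.75
Interest: $32,790.00 × ((1 + 0.0125)^9 − 1) = $32,790.00 × 0.1182922… = $3,878.8005…
Total = $32,790.00 + $7,377.7500 + $3,878.8005… = $44,046.55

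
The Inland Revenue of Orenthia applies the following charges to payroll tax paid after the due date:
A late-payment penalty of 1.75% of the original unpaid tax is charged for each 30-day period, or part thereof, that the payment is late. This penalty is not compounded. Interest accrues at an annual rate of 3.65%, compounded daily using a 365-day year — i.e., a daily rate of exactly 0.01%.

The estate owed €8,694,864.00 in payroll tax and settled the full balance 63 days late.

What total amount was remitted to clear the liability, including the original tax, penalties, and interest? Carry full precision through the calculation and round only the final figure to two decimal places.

Penalty periods: ⌈63/30⌉ = 3; penalty = 3 × 1.75% × €8,694,864.00 = €456,480.36
Interest: €8,694,864.00 × ((1 + 0.0001)^63 − 1) = €8,694,864.00 × 0.00631957… = €54,947.7997…
Total = €8,694,864.00 + €456,480.3600 + €54,947.7997… = €9,206,292.16

€9,206,292.16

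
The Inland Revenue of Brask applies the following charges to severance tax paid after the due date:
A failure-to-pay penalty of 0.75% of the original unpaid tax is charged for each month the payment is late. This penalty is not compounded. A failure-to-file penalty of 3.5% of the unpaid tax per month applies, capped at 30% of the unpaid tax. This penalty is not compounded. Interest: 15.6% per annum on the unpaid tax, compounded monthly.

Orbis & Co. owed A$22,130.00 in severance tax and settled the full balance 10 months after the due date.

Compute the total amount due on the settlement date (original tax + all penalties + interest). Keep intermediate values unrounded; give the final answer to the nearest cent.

Failure-to-file: 10 × 3.5% × A$22,130.00 = A$7,745.50, capped at 30% × A$22,130.00 = A$6,639.00
Failure-to-pay penalty: 10 × 0.75% × A$22,130.00 = A$1,659.75
Interest (15.6%/yr ÷ 12 = 1.3%/month): A$22,130.00 × ((1 + 0.013)^10 − 1) = A$3,051.1678…
Total = A$22,130.00 + A$8,298.7500 + A$3,051.1678… = A$33,479.92

A$33,479.92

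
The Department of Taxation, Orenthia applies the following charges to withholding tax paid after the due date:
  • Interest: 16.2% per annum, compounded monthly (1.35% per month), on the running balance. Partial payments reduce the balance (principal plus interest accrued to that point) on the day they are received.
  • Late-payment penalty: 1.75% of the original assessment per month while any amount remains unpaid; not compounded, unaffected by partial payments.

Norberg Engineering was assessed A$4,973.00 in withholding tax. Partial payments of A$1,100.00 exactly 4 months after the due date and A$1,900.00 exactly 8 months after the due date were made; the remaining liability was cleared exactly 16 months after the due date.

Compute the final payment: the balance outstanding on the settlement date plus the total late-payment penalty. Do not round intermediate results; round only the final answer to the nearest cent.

A$4,148.32

Balance at month 4: A$4,973.0000 × (1 + 0.0135)^4 = A$5,247.0291…
After A$1,100.00 payment: A$5,247.0291… − A$1,100.00 = A$4,147.0291…
Balance at month 8: A$4,147.0291… × (1 + 0.0135)^4 = A$4,375.5444…
After A$1,900.00 payment: A$4,375.5444… − A$1,900.00 = A$2,475.5444…
Balance at month 16: A$2,475.5444… × (1 + 0.0135)^8 = A$2,755.8828…
Penalty: 16 × 1.75% × A$4,973.00 = A$1,392.44
Final settlement = outstanding balance + penalty = A$2,755.8828… + A$1,392.44 = A$4,148.32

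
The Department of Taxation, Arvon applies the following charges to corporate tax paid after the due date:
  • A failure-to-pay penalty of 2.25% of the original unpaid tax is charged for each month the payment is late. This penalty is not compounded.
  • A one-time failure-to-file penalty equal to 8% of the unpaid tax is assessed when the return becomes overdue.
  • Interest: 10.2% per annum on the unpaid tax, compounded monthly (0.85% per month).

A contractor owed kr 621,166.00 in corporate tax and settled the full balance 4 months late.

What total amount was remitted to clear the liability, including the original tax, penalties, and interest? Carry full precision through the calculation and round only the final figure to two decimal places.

Failure-to-file penalty: 8% × kr 621,166.00 = kr 49,693.28
Failure-to-pay penalty: 4 × 2.25% × kr 621,166.00 = kr 55,904.94
Interest: kr 621,166.00 × ((1 + 0.0085)^4 − 1) = kr 621,166.00 × 0.0344360… = kr 21,390.4486…
Total = kr 621,166.00 + kr 105,598.2200 + kr 21,390.4486… = kr 748,154.67

kr 748,154.67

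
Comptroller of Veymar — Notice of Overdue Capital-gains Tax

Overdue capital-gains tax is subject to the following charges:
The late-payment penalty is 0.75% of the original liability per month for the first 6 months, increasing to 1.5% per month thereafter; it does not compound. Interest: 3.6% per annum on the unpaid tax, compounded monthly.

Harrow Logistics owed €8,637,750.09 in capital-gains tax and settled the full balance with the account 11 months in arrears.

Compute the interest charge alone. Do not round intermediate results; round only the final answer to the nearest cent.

Interest (3.6%/yr ÷ 12 = 0.3%/month): €8,637,750.09 × ((1 + 0.003)^11 − 1) = €289,360.1523…

€289,360.15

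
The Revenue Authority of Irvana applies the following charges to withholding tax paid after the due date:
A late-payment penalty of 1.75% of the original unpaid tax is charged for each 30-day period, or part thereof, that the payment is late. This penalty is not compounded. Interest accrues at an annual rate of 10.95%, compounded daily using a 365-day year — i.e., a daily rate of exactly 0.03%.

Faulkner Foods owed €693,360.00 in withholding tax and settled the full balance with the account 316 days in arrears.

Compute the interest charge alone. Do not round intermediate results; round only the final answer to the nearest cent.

€68,936.15

Interest: €693,360.00 × ((1 + 0.0003)^316 − 1) = €693,360.00 × 0.09942331… = €68,936.1494…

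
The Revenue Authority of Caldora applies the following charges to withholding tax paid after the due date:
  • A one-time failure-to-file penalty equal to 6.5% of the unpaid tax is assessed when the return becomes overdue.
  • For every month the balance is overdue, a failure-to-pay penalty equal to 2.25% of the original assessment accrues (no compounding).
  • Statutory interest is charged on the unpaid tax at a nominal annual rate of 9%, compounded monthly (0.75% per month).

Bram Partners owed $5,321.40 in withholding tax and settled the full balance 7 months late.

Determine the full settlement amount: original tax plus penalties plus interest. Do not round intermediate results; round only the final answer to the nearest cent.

Failure-to-file penalty: 6.5% × $5,321.40 = $345.89…
Failure-to-pay penalty = 2.25% × $5,321.40 × 7 mo = $838.12…
Interest: $5,321.40 × ((1 + 0.0075)^7 − 1) = $5,321.40 × 0.0536961… = $285.7386…
Total = $5,321.40 + $1,184.0115 + $285.7386… = $6,791.15

$6,791.15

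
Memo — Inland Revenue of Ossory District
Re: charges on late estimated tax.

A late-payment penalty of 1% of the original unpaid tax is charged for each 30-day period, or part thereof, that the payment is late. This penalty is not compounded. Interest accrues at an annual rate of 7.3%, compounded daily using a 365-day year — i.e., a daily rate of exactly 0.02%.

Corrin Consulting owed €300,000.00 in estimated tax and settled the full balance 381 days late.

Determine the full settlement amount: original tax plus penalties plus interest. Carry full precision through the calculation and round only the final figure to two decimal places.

€362,751.05

Penalty periods: ⌈381/30⌉ = 13; penalty = 13 × 1% × €300,000.00 = €39,000.00
Interest: €300,000.00 × ((1 + 0.0002)^381 − 1) = €300,000.00 × 0.07917017… = €23,751.0498…
Total = €300,000.00 + €39,000.0000 + €23,751.0498… = €362,751.05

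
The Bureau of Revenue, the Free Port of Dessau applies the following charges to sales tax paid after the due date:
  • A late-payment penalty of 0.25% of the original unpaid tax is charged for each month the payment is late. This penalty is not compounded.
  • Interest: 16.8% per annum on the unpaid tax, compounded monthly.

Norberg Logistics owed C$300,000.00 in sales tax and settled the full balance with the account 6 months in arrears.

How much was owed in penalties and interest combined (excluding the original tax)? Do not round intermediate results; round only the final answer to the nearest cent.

Late-payment penalty = 0.25% × C$300,000.00 × 6 mo = C$4,500.00
Interest (16.8%/yr ÷ 12 = 1.4%/month): C$300,000.00 × ((1 + 0.014)^6 − 1) = C$26,098.6378…
Penalties + interest = C$4,500.0000 + C$26,098.6378… = C$30,598.64

C$30,598.64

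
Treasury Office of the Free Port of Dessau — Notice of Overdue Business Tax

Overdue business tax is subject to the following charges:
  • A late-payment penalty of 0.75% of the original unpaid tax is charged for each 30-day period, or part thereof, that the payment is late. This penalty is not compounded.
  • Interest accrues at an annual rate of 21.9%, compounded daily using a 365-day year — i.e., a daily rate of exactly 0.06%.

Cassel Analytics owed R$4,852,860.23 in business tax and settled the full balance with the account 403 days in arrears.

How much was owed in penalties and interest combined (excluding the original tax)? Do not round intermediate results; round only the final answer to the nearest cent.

R$1,836,550.96

Penalty periods: ⌈403/30⌉ = 14; penalty = 14 × 0.75% × R$4,852,860.23 = R$509,550.32…
Interest: R$4,852,860.23 × ((1 + 0.0006)^403 − 1) = R$4,852,860.23 × 0.27344712… = R$1,327,000.6400…
Penalties + interest = R$509,550.3242… + R$1,327,000.6400… = R$1,836,550.96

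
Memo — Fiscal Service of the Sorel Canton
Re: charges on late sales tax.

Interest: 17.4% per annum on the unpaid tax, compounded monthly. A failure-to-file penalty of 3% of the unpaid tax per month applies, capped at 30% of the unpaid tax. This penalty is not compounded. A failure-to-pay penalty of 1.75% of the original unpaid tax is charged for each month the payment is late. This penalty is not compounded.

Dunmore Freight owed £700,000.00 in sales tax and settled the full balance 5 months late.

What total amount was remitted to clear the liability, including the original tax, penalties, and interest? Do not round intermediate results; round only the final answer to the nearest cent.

Failure-to-file: 5 × 3% × £700,000.00 = £105,000.00 (under the 30% cap)
Failure-to-pay penalty: 5 × 1.75% × £700,000.00 = £61,250.00
Interest (17.4%/yr ÷ 12 = 1.45%/month): £700,000.00 × ((1 + 0.0145)^5 − 1) = £52,243.2455…
Total = £700,000.00 + £166,250.0000 + £52,243.2455… = £918,493.25

£918,493.25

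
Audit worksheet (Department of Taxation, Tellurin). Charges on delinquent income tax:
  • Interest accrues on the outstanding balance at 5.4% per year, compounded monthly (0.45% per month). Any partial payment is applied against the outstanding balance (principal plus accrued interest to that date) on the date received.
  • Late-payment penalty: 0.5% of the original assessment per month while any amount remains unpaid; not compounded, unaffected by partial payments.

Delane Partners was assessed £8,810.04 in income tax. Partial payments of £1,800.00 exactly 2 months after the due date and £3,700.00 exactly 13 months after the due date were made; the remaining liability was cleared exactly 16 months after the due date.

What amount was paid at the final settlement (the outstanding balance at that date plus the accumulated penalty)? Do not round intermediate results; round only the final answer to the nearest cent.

£4,504.08

Balance at month 2: £8,810.0400 × (1 + 0.0045)^2 = £8,889.5088…
After £1,800.00 payment: £8,889.5088… − £1,800.00 = £7,089.5088…
Balance at month 13: £7,089.5088… × (1 + 0.0045)^11 = £7,448.4429…
After £3,700.00 payment: £7,448.4429… − £3,700.00 = £3,748.4429…
Balance at month 16: £3,748.4429… × (1 + 0.0045)^3 = £3,799.2750…
Penalty: 16 × 0.5% × £8,810.04 = £704.80…
Final settlement = outstanding balance + penalty = £3,799.2750… + £704.80… = £4,504.08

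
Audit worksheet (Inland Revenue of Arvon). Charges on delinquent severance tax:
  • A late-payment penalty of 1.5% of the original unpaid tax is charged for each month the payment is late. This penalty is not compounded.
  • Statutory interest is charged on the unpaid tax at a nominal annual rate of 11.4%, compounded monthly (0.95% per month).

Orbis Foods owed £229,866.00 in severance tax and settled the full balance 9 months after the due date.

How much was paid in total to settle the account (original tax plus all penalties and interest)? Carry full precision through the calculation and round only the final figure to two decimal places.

Late-payment penalty: 9 × 1.5% × £229,866.00 = £31,031.91
Interest: £229,866.00 × ((1 + 0.0095)^9 − 1) = £229,866.00 × 0.0888221… = £20,417.1706…
Total = £229,866.00 + £31,031.9100 + £20,417.1706… = £281,315.08

£281,315.08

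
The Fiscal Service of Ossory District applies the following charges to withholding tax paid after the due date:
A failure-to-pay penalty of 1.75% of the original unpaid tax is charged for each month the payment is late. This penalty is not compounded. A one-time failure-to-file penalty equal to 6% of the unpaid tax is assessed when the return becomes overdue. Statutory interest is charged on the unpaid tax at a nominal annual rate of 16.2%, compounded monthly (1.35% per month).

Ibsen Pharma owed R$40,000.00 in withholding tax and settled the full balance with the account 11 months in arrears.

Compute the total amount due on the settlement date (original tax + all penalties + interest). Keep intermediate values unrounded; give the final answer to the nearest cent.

Failure-to-file penalty: 6% × R$40,000.00 = R$2,400.00
Failure-to-pay penalty: 11 × 1.75% × R$40,000.00 = R$7,700.00
Interest: R$40,000.00 × ((1 + 0.0135)^11 − 1) = R$40,000.00 × 0.1589409… = R$6,357.6353…
Total = R$40,000.00 + R$10,100.0000 + R$6,357.6353… = R$56,457.64

R$56,457.64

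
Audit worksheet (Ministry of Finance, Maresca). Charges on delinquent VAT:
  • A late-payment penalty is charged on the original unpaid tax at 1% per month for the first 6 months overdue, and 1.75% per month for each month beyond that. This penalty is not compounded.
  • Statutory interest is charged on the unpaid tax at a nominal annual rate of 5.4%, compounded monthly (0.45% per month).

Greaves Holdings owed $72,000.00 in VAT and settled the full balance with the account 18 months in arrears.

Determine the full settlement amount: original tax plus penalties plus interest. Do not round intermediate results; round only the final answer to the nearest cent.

$97,500.52

Penalty, months 1–6: 6 × 1% × $72,000.00 = $4,320.00
Penalty, months 7–18: 12 × 1.75% × $72,000.00 = $15,120.00
Interest: $72,000.00 × ((1 + 0.0045)^18 − 1) = $72,000.00 × 0.0841739… = $6,060.5193…
Total = $72,000.00 + $19,440.0000 + $6,060.5193… = $97,500.52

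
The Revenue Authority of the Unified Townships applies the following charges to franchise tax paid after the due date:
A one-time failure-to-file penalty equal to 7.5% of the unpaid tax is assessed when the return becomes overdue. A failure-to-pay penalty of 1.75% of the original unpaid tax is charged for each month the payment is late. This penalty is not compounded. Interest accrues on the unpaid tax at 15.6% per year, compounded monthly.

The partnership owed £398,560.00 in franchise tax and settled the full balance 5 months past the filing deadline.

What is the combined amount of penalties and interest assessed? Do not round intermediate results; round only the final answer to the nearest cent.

Failure-to-file penalty: 7.5% × £398,560.00 = £29,892.00
Failure-to-pay penalty = 1.75% × £398,560.00 × 5 mo = £34,874.00
Interest (15.6%/yr ÷ 12 = 1.3%/month): £398,560.00 × ((1 + 0.013)^5 − 1) = £26,588.7798…
Penalties + interest = £64,766.0000 + £26,588.7798… = £91,354.78

£91,354.78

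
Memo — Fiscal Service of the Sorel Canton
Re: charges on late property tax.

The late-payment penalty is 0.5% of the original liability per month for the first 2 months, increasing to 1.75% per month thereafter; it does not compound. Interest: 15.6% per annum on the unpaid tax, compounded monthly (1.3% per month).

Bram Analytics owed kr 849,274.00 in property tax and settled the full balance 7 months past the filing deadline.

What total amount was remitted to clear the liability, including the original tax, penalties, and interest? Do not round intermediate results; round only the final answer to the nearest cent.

kr 1,012,442.38

Penalty, months 1–2: 2 × 0.5% × kr 849,274.00 = kr 8,492.74
Penalty, months 3–7: 5 × 1.75% × kr 849,274.00 = kr 74,311.48…
Interest: kr 849,274.00 × ((1 + 0.013)^7 − 1) = kr 849,274.00 × 0.0946269… = kr 80,364.1680…
Total = kr 849,274.00 + kr 82,804.2150 + kr 80,364.1680… = kr 1,012,442.38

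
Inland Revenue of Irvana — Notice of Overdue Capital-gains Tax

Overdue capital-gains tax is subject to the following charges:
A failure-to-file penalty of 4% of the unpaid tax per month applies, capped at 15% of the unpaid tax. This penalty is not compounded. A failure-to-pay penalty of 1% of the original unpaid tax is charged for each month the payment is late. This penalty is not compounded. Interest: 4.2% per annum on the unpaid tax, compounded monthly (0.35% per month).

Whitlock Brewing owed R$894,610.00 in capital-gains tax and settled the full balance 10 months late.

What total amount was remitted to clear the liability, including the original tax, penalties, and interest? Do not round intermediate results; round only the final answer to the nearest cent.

R$1,150,071.63

Failure-to-file: 10 × 4% × R$894,610.00 = R$357,844.00, capped at 15% × R$894,610.00 = R$134,191.50
Failure-to-pay penalty = 1% × R$894,610.00 × 10 mo = R$89,461.00
Interest: R$894,610.00 × ((1 + 0.0035)^10 − 1) = R$894,610.00 × 0.0355564… = R$31,809.1348…
Total = R$894,610.00 + R$223,652.5000 + R$31,809.1348… = R$1,150,071.63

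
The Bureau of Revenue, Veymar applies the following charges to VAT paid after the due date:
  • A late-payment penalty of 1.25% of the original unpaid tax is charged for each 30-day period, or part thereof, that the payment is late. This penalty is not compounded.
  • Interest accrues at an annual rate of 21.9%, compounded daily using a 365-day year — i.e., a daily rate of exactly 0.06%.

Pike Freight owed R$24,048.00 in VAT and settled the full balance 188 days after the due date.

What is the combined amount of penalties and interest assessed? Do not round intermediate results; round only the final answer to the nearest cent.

R$4,974.81

Penalty periods: ⌈188/30⌉ = 7; penalty = 7 × 1.25% × R$24,048.00 = R$2,104.20
Interest: R$24,048.00 × ((1 + 0.0006)^188 − 1) = R$24,048.00 × 0.11937016… = R$2,870.6137…
Penalties + interest = R$2,104.2000 + R$2,870.6137… = R$4,974.81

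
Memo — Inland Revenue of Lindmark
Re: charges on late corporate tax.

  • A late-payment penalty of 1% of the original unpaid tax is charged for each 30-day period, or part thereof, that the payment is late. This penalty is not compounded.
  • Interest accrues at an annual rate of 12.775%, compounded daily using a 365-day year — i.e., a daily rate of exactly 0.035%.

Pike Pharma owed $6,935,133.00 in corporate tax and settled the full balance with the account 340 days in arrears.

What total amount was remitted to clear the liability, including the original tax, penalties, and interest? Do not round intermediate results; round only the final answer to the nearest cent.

Penalty periods: ⌈340/30⌉ = 12; penalty = 12 × 1% × $6,935,133.00 = $832,215.96
Interest: $6,935,133.00 × ((1 + 0.00035)^340 − 1) = $6,935,133.00 × 0.12634647… = $876,229.5552…
Total = $6,935,133.00 + $832,215.9600 + $876,229.5552… = $8,643,578.52

$8,643,578.52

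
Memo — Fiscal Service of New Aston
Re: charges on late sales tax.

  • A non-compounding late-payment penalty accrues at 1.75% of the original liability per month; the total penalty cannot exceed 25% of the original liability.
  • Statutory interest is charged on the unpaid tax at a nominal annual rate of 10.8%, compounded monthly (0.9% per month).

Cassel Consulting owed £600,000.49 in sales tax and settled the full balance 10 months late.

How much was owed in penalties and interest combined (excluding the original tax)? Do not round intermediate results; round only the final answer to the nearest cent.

Penalty: 10 × 1.75% × £600,000.49 = £105,000.09… (below the 25% cap of £150,000.12…)
Interest: £600,000.49 × ((1 + 0.009)^10 − 1) = £600,000.49 × 0.0937339… = £56,240.3696…
Penalties + interest = £105,000.0858… + £56,240.3696… = £161,240.46

£161,240.46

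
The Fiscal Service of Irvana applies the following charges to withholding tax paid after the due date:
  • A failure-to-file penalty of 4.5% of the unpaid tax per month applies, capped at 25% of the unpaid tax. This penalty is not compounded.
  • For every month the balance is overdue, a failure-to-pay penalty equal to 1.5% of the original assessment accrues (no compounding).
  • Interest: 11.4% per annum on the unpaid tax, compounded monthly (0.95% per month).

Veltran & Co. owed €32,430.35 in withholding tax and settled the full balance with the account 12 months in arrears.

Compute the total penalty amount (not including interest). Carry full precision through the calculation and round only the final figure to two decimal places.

€13,945.05

Failure-to-file: 12 × 4.5% × €32,430.35 = €17,512.39…, capped at 25% × €32,430.35 = €8,107.59…
Failure-to-pay penalty = 1.5% × €32,430.35 × 12 mo = €5,837.46…
Total penalty = €8,107.59… + €5,837.46… = €13,945.05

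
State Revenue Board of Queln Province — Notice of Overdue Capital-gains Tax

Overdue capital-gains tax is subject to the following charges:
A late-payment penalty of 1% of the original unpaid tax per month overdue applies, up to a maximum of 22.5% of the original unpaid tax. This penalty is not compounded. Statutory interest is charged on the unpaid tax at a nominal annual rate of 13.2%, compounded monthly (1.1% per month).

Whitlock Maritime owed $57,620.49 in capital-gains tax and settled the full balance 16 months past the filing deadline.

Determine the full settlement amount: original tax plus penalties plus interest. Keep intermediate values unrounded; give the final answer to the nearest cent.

Penalty: 16 × 1% × $57,620.49 = $9,219.28… (below the 22.5% cap of $12,964.61…)
Interest: $57,620.49 × ((1 + 0.011)^16 − 1) = $57,620.49 × 0.1912927… = $11,022.3805…
Total = $57,620.49 + $9,219.2784 + $11,022.3805… = $77,862.15

$77,862.15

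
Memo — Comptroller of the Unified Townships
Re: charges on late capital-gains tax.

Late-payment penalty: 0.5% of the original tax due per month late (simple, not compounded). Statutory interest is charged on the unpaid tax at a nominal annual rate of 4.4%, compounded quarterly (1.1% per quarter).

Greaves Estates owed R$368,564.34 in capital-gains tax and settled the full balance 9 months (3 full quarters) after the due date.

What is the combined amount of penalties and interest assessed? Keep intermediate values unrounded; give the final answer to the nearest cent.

Late-payment penalty = 0.5% × R$368,564.34 × 9 mo = R$16,585.40…
Interest: R$368,564.34 × ((1 + 0.011)^3 − 1) = R$368,564.34 × 0.0333643… = R$12,296.9026…
Penalties + interest = R$16,585.3953 + R$12,296.9026… = R$28,882.30

R$28,882.30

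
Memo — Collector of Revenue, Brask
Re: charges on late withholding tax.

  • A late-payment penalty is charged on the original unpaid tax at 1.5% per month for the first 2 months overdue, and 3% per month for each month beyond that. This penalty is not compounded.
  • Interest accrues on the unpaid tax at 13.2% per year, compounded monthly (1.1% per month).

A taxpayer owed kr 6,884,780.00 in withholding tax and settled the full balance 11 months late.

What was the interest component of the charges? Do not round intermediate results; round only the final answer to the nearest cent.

kr 880,422.37

Interest: kr 6,884,780.00 × ((1 + 0.011)^11 − 1) = kr 6,884,780.00 × 0.1278795… = kr 880,422.3738…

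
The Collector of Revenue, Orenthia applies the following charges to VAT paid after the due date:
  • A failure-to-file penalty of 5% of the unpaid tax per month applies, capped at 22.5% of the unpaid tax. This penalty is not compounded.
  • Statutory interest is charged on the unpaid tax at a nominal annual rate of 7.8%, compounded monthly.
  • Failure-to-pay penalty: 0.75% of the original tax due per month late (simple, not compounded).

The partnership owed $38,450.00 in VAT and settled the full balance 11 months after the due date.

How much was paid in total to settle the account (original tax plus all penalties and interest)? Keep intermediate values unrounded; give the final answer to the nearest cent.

$53,113.66

Failure-to-file: 11 × 5% × $38,450.00 = $21,147.50, capped at 22.5% × $38,450.00 = $8,651.25
Failure-to-pay penalty = 0.75% × $38,450.00 × 11 mo = $3,172.13…
Interest (7.8%/yr ÷ 12 = 0.65%/month): $38,450.00 × ((1 + 0.0065)^11 − 1) = $2,840.2883…
Total = $38,450.00 + $11,823.3750 + $2,840.2883… = $53,113.66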